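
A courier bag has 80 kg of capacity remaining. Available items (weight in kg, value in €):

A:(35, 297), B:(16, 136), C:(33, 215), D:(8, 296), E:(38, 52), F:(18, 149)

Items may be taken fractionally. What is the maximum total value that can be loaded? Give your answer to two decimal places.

897.55

Sort by value per unit weight and fill in that order.
Order: D (296/8=37.00) > B (136/16=8.50) > A (297/35=8.49) > F (149/18=8.28) > C (215/33=6.52) > E (52/38=1.37)
Fill: take D (8 @ 296) → take B (16 @ 136) → take A (35 @ 297) → take F (18 @ 149) → take 3/33 of C → 19.55; 80/80 used.
Total value = 897.55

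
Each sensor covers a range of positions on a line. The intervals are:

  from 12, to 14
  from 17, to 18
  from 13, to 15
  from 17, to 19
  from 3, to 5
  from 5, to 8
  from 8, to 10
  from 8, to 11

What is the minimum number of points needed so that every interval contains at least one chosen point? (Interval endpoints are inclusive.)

Sort by right endpoint; whenever an interval is uncovered, place a point at its right end.
By right end: [3,5]  [5,8]  [8,10]  [8,11]  [12,14]  [13,15]  [17,18]  [17,19]
[3,5] uncovered → point at 5; [8,10] uncovered → point at 10; [12,14] uncovered → point at 14; [17,18] uncovered → point at 18.
Points: 5, 10, 14, 18 (4 total).

4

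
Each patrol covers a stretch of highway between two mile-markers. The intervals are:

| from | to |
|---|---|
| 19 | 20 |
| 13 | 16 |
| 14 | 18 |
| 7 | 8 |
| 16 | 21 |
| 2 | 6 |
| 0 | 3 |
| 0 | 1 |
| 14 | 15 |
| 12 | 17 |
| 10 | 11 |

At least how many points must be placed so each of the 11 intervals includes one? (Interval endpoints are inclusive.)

By right end: [0,1]  [0,3]  [2,6]  [7,8]  [10,11]  [14,15]  [13,16]  [12,17]  [14,18]  [19,20]  [16,21]
[0,1] uncovered → point at 1; [2,6] uncovered → point at 6; [7,8] uncovered → point at 8; [10,11] uncovered → point at 11; [14,15] uncovered → point at 15; [19,20] uncovered → point at 20.
Points: 1, 6, 8, 11, 15, 20 (6 total).

6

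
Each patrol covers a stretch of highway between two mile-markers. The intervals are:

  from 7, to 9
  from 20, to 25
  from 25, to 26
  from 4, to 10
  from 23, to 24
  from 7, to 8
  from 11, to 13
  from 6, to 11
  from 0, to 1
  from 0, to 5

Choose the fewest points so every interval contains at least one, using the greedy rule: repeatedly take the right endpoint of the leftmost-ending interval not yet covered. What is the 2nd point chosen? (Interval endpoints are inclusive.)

8

Process intervals by earliest right end; each time one isn't hit yet, stab at its right endpoint.
By right end: [0,1]  [0,5]  [7,8]  [7,9]  [4,10]  [6,11]  [11,13]  [23,24]  [20,25]  [25,26]
[0,1] uncovered → point at 1; [7,8] uncovered → point at 8; [11,13] uncovered → point at 13; [23,24] uncovered → point at 24; [25,26] uncovered → point at 26.
Points: 1, 8, 13, 24, 26 (5 total).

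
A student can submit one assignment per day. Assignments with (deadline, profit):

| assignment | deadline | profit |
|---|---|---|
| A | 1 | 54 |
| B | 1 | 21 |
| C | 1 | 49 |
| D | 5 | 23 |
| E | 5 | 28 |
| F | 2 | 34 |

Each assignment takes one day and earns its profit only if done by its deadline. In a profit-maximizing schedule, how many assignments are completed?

Sort by profit descending; place each in the latest free slot ≤ its deadline.
Profit order: A=54 C=49 F=34 E=28 D=23 B=21
Assign: A→slot 1, C skipped, F→slot 2, E→slot 5, D→slot 4, B skipped.
Slots: [1:A] [2:F] [4:D] [5:E]
4 of 6 scheduled.

4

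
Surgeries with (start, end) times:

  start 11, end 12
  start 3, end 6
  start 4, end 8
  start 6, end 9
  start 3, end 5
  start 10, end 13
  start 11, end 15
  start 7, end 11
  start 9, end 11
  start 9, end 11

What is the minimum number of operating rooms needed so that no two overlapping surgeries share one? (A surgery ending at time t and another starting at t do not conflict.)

4

starts: [3, 3, 4, 6, 7, 9, 9, 10, 11, 11]
ends:   [5, 6, 8, 9, 11, 11, 11, 12, 13, 15]
s3→1 s3→2 s4→3 e5→2 e6→1 s6→2 s7→3 e8→2 e9→1 s9→2 s9→3 s10→4  — peak 4.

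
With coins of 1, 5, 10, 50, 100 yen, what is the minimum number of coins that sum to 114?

114 = 1×100 + 1×10 + 4×1
Total coins = 1 + 1 + 4 = 6

6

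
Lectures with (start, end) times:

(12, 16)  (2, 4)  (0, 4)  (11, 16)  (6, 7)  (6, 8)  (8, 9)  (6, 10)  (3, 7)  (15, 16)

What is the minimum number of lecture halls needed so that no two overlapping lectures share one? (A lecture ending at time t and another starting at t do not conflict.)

4

Count concurrent intervals with a sweep; the peak is the room count.
starts: [0, 2, 3, 6, 6, 6, 8, 11, 12, 15]
ends:   [4, 4, 7, 7, 8, 9, 10, 16, 16, 16]
s0→1 s2→2 s3→3 e4→2 e4→1 s6→2 s6→3 s6→4  — peak 4.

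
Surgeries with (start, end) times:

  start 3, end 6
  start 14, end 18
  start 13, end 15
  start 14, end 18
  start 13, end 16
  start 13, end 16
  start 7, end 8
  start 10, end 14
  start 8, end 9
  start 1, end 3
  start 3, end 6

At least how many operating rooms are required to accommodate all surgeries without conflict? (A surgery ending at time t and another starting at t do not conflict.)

5

The answer is the maximum number of intervals overlapping at any instant.
starts: [1, 3, 3, 7, 8, 10, 13, 13, 13, 14, 14]
ends:   [3, 6, 6, 8, 9, 14, 15, 16, 16, 18, 18]
s1→1 e3→0 s3→1 s3→2 e6→1 e6→0 s7→1 e8→0 s8→1 e9→0 s10→1 s13→2 s13→3 s13→4 e14→3 s14→4 s14→5  — peak 5.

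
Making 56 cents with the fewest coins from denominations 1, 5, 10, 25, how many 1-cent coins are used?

Use the largest denomination that fits, subtract, and repeat.
56 = 2×25 + 1×5 + 1×1
Count of 1: 1

1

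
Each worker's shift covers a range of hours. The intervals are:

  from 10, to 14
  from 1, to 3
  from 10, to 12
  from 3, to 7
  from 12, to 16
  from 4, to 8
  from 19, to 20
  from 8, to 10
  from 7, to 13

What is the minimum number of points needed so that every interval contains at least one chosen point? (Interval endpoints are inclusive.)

Sort by right endpoint; whenever an interval is uncovered, place a point at its right end.
Sorted: [1,3] [3,7] [4,8] [8,10] [10,12] [7,13] [10,14] [12,16] [19,20]
{[1,3],[3,7]} hit by 3; {[4,8],[8,10]} hit by 8; {[10,12],[7,13],[10,14],[12,16]} hit by 12; {[19,20]} hit by 20.
Points: 3, 8, 12, 20 (4 total).

4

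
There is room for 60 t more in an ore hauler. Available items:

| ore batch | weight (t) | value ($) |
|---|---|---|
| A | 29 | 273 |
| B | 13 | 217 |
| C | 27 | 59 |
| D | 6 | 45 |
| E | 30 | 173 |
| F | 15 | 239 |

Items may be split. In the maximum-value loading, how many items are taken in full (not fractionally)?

3

Greedy by value/weight ratio, highest first.
Ratios (sorted): B 16.69, F 15.93, A 9.41, D 7.50, E 5.77, C 2.19
take B (13 @ 217); take F (15 @ 239); take A (29 @ 273); take 3/6 of D → 22.50. Capacity used 60/60.
3 item(s) taken whole; one partial (take 3/6 of D).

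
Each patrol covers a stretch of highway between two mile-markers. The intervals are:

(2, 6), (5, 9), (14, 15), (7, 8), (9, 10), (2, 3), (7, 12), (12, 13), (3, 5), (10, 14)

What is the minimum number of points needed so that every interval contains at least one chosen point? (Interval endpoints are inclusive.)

5

Process intervals by earliest right end; each time one isn't hit yet, stab at its right endpoint.
Sorted: [2,3] [3,5] [2,6] [7,8] [5,9] [9,10] [7,12] [12,13] [10,14] [14,15]
{[2,3],[3,5],[2,6]} hit by 3; {[7,8],[5,9]} hit by 8; {[9,10],[7,12]} hit by 10; {[12,13],[10,14]} hit by 13; {[14,15]} hit by 15.
Points: 3, 8, 10, 13, 15 (5 total).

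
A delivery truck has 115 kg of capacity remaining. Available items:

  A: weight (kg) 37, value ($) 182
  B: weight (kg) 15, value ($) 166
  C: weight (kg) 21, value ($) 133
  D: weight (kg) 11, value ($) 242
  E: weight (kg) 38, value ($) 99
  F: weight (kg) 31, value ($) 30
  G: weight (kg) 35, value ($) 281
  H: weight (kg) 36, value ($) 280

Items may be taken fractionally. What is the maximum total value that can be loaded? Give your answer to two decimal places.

1083.00

Sort by value per unit weight and fill in that order.
Ratios (sorted): D 22.00, B 11.07, G 8.03, H 7.78, C 6.33, A 4.92, E 2.61, F 0.97
take D (11 @ 242); take B (15 @ 166); take G (35 @ 281); take H (36 @ 280); take 18/21 of C → 114.00. Capacity used 115/115.
Total value = 1083.00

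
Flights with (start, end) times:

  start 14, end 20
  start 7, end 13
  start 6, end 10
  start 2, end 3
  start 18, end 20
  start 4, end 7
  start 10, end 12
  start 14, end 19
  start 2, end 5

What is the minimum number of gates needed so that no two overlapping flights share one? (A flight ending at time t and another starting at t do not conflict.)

3

starts: [2, 2, 4, 6, 7, 10, 14, 14, 18]
ends:   [3, 5, 7, 10, 12, 13, 19, 20, 20]
s2→1 s2→2 e3→1 s4→2 e5→1 s6→2 e7→1 s7→2 e10→1 s10→2 e12→1 e13→0 s14→1 s14→2 s18→3  — peak 3.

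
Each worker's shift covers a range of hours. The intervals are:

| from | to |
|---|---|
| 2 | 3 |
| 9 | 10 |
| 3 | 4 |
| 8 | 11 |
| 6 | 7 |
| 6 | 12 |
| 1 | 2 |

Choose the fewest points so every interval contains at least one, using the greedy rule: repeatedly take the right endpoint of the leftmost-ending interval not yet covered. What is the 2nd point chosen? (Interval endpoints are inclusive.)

4

Sorted: [1,2] [2,3] [3,4] [6,7] [9,10] [8,11] [6,12]
{[1,2],[2,3]} hit by 2; {[3,4]} hit by 4; {[6,7]} hit by 7; {[9,10],[8,11],[6,12]} hit by 10.
Points: 2, 4, 7, 10 (4 total).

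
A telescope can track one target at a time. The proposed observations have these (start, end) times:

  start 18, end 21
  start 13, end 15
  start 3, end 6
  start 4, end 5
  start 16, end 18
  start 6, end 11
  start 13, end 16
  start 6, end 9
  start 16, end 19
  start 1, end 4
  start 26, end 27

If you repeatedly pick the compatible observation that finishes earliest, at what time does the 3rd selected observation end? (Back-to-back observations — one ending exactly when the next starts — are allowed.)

Order by finish time; keep every interval that doesn't clash with the previous kept one.
By end time: (1,4), (4,5), (3,6), (6,9), (6,11), (13,15), (13,16), (16,18), (16,19), (18,21), (26,27).
Pick (1,4); next start ≥ 4 → (4,5); next start ≥ 5 → (6,9); next start ≥ 9 → (13,15); next start ≥ 15 → (16,18); next start ≥ 18 → (18,21); next start ≥ 21 → (26,27).
Selected: (1,4) (4,5) (6,9) (13,15) (16,18) (18,21) (26,27)

9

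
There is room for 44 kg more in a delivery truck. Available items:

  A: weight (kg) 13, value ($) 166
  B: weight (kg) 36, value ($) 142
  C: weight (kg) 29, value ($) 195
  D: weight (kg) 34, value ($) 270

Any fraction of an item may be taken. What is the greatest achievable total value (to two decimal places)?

412.18

Ratios (sorted): A 12.77, D 7.94, C 6.72, B 3.94
take A (13 @ 166); take 31/34 of D → 246.18. Capacity used 44/44.
Total value = 412.18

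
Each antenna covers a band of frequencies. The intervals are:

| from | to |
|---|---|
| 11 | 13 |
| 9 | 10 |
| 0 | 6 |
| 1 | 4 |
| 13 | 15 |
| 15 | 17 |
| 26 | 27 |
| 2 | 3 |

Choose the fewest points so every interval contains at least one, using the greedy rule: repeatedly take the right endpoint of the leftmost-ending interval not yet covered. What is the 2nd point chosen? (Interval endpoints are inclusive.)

10

Sorted: [2,3] [1,4] [0,6] [9,10] [11,13] [13,15] [15,17] [26,27]
{[2,3],[1,4],[0,6]} hit by 3; {[9,10]} hit by 10; {[11,13],[13,15]} hit by 13; {[15,17]} hit by 17; {[26,27]} hit by 27.
Points: 3, 10, 13, 17, 27 (5 total).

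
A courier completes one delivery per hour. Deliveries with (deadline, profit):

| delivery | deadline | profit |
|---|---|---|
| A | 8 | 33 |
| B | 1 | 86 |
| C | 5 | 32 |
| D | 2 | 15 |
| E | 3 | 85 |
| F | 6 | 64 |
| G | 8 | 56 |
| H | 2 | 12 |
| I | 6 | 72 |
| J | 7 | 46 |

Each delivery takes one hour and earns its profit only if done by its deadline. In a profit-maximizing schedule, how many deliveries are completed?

8

By profit: B(d1,86), E(d3,85), I(d6,72), F(d6,64), G(d8,56), J(d7,46), A(d8,33), C(d5,32), D(d2,15), H(d2,12)
B→slot 1; E→slot 3; I→slot 6; F→slot 5; G→slot 8; J→slot 7; A→slot 4; C→slot 2; D skipped; H skipped.
8 of 10 scheduled.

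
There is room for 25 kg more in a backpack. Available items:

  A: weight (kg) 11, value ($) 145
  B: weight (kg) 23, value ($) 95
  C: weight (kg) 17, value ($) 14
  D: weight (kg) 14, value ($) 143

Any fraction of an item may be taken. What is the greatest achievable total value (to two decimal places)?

Greedy by value/weight ratio, highest first.
Ratios (sorted): A 13.18, D 10.21, B 4.13, C 0.82
take A (11 @ 145); take D (14 @ 143). Capacity used 25/25.
Total value = 288.00

288.00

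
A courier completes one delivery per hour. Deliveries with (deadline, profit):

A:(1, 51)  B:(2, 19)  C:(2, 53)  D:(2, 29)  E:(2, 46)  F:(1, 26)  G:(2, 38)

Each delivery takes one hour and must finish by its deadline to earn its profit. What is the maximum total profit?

Take jobs in profit order; each goes to the latest open slot no later than its deadline.
By profit: C(d2,53), A(d1,51), E(d2,46), G(d2,38), D(d2,29), F(d1,26), B(d2,19)
C→slot 2; A→slot 1; E skipped; G skipped; D skipped; F skipped; B skipped.
Profit = 51 + 53 = 104

104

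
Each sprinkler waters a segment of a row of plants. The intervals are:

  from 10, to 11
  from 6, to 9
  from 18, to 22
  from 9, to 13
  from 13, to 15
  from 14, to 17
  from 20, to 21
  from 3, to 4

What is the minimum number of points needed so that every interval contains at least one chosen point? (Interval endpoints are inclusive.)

5

By right end: [3,4]  [6,9]  [10,11]  [9,13]  [13,15]  [14,17]  [20,21]  [18,22]
[3,4] uncovered → point at 4; [6,9] uncovered → point at 9; [10,11] uncovered → point at 11; [13,15] uncovered → point at 15; [20,21] uncovered → point at 21.
Points: 4, 9, 11, 15, 21 (5 total).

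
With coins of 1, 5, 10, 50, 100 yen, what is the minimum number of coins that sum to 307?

6

Greedy: take as many of the largest coin as possible, then repeat with the remainder.
307 − 3×100→7 − 1×5→2 − 2×1→0
Total coins = 3 + 1 + 2 = 6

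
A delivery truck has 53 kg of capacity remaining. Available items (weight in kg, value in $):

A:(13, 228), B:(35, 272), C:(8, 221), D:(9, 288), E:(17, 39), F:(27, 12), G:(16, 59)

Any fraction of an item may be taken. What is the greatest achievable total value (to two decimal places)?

Order: D (288/9=32.00) > C (221/8=27.62) > A (228/13=17.54) > B (272/35=7.77) > G (59/16=3.69) > E (39/17=2.29) > F (12/27=0.44)
Fill: take D (9 @ 288) → take C (8 @ 221) → take A (13 @ 228) → take 23/35 of B → 178.74; 53/53 used.
Total value = 915.74

915.74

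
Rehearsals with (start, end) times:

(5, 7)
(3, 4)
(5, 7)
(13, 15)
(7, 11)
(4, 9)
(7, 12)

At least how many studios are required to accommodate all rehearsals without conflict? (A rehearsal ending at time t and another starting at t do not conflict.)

The answer is the maximum number of intervals overlapping at any instant.
Events (time:±→running): 3:+→1 4:-→0 4:+→1 5:+→2 5:+→3 … peak 3.

3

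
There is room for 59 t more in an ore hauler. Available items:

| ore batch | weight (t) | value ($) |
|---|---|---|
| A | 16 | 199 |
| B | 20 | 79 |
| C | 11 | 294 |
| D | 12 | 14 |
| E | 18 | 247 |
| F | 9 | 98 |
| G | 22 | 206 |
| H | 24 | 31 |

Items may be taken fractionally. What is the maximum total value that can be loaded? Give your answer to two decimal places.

884.82

Order: C (294/11=26.73) > E (247/18=13.72) > A (199/16=12.44) > F (98/9=10.89) > G (206/22=9.36) > B (79/20=3.95) > H (31/24=1.29) > D (14/12=1.17)
Fill: take C (11 @ 294) → take E (18 @ 247) → take A (16 @ 199) → take F (9 @ 98) → take 5/22 of G → 46.82; 59/59 used.
Total value = 884.82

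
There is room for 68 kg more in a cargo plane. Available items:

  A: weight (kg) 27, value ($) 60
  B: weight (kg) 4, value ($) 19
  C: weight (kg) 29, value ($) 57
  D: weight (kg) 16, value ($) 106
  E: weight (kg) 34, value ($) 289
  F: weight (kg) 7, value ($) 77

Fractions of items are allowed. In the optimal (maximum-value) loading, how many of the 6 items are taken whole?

4

Sort by value per unit weight and fill in that order.
Order: F (77/7=11.00) > E (289/34=8.50) > D (106/16=6.62) > B (19/4=4.75) > A (60/27=2.22) > C (57/29=1.97)
Fill: take F (7 @ 77) → take E (34 @ 289) → take D (16 @ 106) → take B (4 @ 19) → take 7/27 of A → 15.56; 68/68 used.
4 item(s) taken whole; one partial (take 7/27 of A).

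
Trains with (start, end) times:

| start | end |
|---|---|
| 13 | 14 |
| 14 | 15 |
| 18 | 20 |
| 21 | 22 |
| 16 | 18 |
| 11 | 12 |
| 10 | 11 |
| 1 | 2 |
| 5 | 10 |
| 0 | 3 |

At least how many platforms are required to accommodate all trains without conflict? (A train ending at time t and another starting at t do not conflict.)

The answer is the maximum number of intervals overlapping at any instant.
Events (time:±→running): 0:+→1 1:+→2 … peak 2.

2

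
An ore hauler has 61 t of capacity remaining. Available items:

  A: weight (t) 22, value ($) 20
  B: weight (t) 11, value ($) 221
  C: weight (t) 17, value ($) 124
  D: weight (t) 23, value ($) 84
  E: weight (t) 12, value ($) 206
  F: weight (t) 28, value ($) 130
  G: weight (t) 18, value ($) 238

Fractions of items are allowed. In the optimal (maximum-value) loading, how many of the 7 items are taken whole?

4

Greedy by value/weight ratio, highest first.
Order: B (221/11=20.09) > E (206/12=17.17) > G (238/18=13.22) > C (124/17=7.29) > F (130/28=4.64) > D (84/23=3.65) > A (20/22=0.91)
Fill: take B (11 @ 221) → take E (12 @ 206) → take G (18 @ 238) → take C (17 @ 124) → take 3/28 of F → 13.93; 61/61 used.
4 item(s) taken whole; one partial (take 3/28 of F).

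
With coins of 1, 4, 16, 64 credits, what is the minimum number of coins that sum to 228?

6

228 = 3×64 + 2×16 + 1×4
Total coins = 3 + 2 + 1 = 6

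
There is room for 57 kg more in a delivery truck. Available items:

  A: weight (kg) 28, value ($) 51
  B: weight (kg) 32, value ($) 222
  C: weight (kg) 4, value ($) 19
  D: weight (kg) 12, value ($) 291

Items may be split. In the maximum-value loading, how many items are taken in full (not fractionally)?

3

Ratios (sorted): D 24.25, B 6.94, C 4.75, A 1.82
take D (12 @ 291); take B (32 @ 222); take C (4 @ 19); take 9/28 of A → 16.39. Capacity used 57/57.
3 item(s) taken whole; one partial (take 9/28 of A).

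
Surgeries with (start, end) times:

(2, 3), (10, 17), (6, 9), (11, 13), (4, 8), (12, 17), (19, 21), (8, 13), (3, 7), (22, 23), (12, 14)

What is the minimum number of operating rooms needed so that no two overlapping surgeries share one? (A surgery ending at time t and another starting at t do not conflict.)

5

Count concurrent intervals with a sweep; the peak is the room count.
starts: [2, 3, 4, 6, 8, 10, 11, 12, 12, 19, 22]
ends:   [3, 7, 8, 9, 13, 13, 14, 17, 17, 21, 23]
s2→1 e3→0 s3→1 s4→2 s6→3 e7→2 e8→1 s8→2 e9→1 s10→2 s11→3 s12→4 s12→5  — peak 5.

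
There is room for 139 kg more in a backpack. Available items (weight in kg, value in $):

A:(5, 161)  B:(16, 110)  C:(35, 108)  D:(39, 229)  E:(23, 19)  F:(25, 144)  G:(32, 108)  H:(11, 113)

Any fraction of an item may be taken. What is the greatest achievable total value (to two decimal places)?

898.94

Greedy by value/weight ratio, highest first.
Order: A (161/5=32.20) > H (113/11=10.27) > B (110/16=6.88) > D (229/39=5.87) > F (144/25=5.76) > G (108/32=3.38) > C (108/35=3.09) > E (19/23=0.83)
Fill: take A (5 @ 161) → take H (11 @ 113) → take B (16 @ 110) → take D (39 @ 229) → take F (25 @ 144) → take G (32 @ 108) → take 11/35 of C → 33.94; 139/139 used.
Total value = 898.94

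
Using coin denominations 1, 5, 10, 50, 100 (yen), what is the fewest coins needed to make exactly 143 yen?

8

143 − 1×100→43 − 4×10→3 − 3×1→0
Total coins = 1 + 4 + 3 = 8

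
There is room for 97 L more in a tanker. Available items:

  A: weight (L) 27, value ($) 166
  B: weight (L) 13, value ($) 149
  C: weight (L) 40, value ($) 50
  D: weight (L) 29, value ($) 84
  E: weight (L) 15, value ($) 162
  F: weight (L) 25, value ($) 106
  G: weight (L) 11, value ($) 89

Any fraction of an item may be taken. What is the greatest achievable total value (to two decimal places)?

689.38

Order: B (149/13=11.46) > E (162/15=10.80) > G (89/11=8.09) > A (166/27=6.15) > F (106/25=4.24) > D (84/29=2.90) > C (50/40=1.25)
Fill: take B (13 @ 149) → take E (15 @ 162) → take G (11 @ 89) → take A (27 @ 166) → take F (25 @ 106) → take 6/29 of D → 17.38; 97/97 used.
Total value = 689.38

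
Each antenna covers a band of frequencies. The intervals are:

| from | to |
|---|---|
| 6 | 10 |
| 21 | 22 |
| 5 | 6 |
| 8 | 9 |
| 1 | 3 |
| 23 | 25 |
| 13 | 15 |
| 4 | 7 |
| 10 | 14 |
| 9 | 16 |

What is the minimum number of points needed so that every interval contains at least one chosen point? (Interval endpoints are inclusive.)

Sort by right endpoint; whenever an interval is uncovered, place a point at its right end.
Sorted: [1,3] [5,6] [4,7] [8,9] [6,10] [10,14] [13,15] [9,16] [21,22] [23,25]
{[1,3]} hit by 3; {[5,6],[4,7]} hit by 6; {[8,9],[6,10]} hit by 9; {[10,14],[13,15],[9,16]} hit by 14; {[21,22]} hit by 22; {[23,25]} hit by 25.
Points: 3, 6, 9, 14, 22, 25 (6 total).

6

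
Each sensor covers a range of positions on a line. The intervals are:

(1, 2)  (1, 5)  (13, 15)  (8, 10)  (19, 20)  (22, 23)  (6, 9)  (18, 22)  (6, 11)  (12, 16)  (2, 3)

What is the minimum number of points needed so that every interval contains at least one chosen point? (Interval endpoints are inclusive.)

Process intervals by earliest right end; each time one isn't hit yet, stab at its right endpoint.
By right end: [1,2]  [2,3]  [1,5]  [6,9]  [8,10]  [6,11]  [13,15]  [12,16]  [19,20]  [18,22]  [22,23]
[1,2] uncovered → point at 2; [6,9] uncovered → point at 9; [13,15] uncovered → point at 15; [19,20] uncovered → point at 20; [22,23] uncovered → point at 23.
Points: 2, 9, 15, 20, 23 (5 total).

5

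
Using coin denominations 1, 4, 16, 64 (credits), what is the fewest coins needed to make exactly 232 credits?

7

Greedy: take as many of the largest coin as possible, then repeat with the remainder.
232 = 3×64 + 2×16 + 2×4
Total coins = 3 + 2 + 2 = 7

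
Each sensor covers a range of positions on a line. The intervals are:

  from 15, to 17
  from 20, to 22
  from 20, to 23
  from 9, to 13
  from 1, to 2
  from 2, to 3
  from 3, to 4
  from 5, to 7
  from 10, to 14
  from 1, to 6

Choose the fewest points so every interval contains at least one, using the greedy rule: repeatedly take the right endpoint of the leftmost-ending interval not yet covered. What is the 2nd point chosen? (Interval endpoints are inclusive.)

By right end: [1,2]  [2,3]  [3,4]  [1,6]  [5,7]  [9,13]  [10,14]  [15,17]  [20,22]  [20,23]
[1,2] uncovered → point at 2; [3,4] uncovered → point at 4; [5,7] uncovered → point at 7; [9,13] uncovered → point at 13; [15,17] uncovered → point at 17; [20,22] uncovered → point at 22.
Points: 2, 4, 7, 13, 17, 22 (6 total).

4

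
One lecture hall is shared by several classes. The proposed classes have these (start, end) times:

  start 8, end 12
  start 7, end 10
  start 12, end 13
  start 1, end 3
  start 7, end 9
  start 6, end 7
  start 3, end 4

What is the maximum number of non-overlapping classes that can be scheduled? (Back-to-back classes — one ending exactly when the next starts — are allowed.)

5

Greedy by earliest finish: after sorting by end time, pick each interval compatible with the last pick.
Sorted by end: (1,3)  (3,4)  (6,7)  (7,9)  (7,10)  (8,12)  (12,13)
take (1,3); take (3,4); take (6,7); take (7,9); take (12,13).
Selected 5 classes.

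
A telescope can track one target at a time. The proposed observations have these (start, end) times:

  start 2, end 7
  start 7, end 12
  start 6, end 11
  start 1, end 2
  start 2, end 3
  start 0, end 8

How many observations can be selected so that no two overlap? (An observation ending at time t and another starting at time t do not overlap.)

By end time: (1,2), (2,3), (2,7), (0,8), (6,11), (7,12).
Pick (1,2); next start ≥ 2 → (2,3); next start ≥ 3 → (6,11).
Selected 3 observations.

3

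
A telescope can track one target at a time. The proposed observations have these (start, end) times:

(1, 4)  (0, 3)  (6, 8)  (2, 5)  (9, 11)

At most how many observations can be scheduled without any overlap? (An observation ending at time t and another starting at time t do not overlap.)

3

Sorted by end: (0,3)  (1,4)  (2,5)  (6,8)  (9,11)
take (0,3); take (6,8); take (9,11).
Selected 3 observations.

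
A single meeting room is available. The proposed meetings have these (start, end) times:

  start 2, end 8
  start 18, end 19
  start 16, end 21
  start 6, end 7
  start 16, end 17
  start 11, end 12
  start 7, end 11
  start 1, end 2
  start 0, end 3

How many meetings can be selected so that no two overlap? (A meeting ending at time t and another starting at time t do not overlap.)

6

By end time: (1,2), (0,3), (6,7), (2,8), (7,11), (11,12), (16,17), (18,19), (16,21).
Pick (1,2); next start ≥ 2 → (6,7); next start ≥ 7 → (7,11); next start ≥ 11 → (11,12); next start ≥ 12 → (16,17); next start ≥ 17 → (18,19).
Selected 6 meetings.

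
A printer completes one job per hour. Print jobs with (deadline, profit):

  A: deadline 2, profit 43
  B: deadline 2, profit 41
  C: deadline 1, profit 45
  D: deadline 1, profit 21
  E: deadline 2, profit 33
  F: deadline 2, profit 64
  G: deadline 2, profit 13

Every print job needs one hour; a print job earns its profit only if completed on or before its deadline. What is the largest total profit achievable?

109

Sort by profit descending; place each in the latest free slot ≤ its deadline.
By profit: F(d2,64), C(d1,45), A(d2,43), B(d2,41), E(d2,33), D(d1,21), G(d2,13)
F→slot 2; C→slot 1; A skipped; B skipped; E skipped; D skipped; G skipped.
Profit = 45 + 64 = 109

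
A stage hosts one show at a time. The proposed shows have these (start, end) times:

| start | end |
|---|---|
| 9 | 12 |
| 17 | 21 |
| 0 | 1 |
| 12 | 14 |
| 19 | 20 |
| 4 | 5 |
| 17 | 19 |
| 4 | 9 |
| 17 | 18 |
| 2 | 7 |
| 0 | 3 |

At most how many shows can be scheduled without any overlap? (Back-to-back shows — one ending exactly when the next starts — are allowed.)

6

Sorted by end: (0,1)  (0,3)  (4,5)  (2,7)  (4,9)  (9,12)  (12,14)  (17,18)  (17,19)  (19,20)  (17,21)
take (0,1); skip (0,3); take (4,5); take (9,12); take (12,14); take (17,18); skip (17,19); take (19,20).
Selected 6 shows.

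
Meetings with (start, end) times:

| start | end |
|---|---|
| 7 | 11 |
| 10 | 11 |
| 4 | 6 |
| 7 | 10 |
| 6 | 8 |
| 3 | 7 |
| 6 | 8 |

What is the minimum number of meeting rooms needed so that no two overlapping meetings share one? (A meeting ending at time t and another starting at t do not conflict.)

starts: [3, 4, 6, 6, 7, 7, 10]
ends:   [6, 7, 8, 8, 10, 11, 11]
s3→1 s4→2 e6→1 s6→2 s6→3 e7→2 s7→3 s7→4  — peak 4.

4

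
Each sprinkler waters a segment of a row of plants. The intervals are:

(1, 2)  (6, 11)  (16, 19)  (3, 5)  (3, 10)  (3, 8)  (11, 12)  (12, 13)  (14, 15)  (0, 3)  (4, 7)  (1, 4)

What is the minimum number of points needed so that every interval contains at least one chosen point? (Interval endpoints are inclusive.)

Sorted: [1,2] [0,3] [1,4] [3,5] [4,7] [3,8] [3,10] [6,11] [11,12] [12,13] [14,15] [16,19]
{[1,2],[0,3],[1,4]} hit by 2; {[3,5],[4,7],[3,8],[3,10]} hit by 5; {[6,11],[11,12]} hit by 11; {[12,13]} hit by 13; {[14,15]} hit by 15; {[16,19]} hit by 19.
Points: 2, 5, 11, 13, 15, 19 (6 total).

6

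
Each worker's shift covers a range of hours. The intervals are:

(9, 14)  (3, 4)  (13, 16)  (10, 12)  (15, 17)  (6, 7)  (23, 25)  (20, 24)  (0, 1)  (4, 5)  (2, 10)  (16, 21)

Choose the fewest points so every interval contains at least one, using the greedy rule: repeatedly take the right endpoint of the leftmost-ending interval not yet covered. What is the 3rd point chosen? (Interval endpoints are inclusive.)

By right end: [0,1]  [3,4]  [4,5]  [6,7]  [2,10]  [10,12]  [9,14]  [13,16]  [15,17]  [16,21]  [20,24]  [23,25]
[0,1] uncovered → point at 1; [3,4] uncovered → point at 4; [6,7] uncovered → point at 7; [10,12] uncovered → point at 12; [13,16] uncovered → point at 16; [20,24] uncovered → point at 24.
Points: 1, 4, 7, 12, 16, 24 (6 total).

7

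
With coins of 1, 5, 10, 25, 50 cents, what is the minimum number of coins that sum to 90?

4

90 − 1×50→40 − 1×25→15 − 1×10→5 − 1×5→0
Total coins = 1 + 1 + 1 + 1 = 4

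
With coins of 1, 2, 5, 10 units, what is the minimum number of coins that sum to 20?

Use the largest denomination that fits, subtract, and repeat.
20 − 2×10→0
Total coins = 2 = 2

2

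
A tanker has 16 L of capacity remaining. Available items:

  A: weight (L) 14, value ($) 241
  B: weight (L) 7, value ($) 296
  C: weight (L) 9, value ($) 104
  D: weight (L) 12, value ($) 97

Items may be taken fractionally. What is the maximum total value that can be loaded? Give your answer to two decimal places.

450.93

Order: B (296/7=42.29) > A (241/14=17.21) > C (104/9=11.56) > D (97/12=8.08)
Fill: take B (7 @ 296) → take 9/14 of A → 154.93; 16/16 used.
Total value = 450.93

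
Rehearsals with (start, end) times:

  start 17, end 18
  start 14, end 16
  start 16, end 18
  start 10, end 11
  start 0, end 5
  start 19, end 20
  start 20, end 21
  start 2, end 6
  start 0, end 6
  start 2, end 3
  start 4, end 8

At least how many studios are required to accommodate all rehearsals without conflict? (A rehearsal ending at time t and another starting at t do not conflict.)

Events (time:±→running): 0:+→1 0:+→2 2:+→3 2:+→4 … peak 4.

4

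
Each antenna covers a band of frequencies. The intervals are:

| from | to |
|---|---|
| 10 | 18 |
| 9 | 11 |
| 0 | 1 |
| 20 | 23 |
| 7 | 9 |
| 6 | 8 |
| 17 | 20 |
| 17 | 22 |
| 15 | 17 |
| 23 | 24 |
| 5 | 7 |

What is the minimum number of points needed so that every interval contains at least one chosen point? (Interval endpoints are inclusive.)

5

Sorted: [0,1] [5,7] [6,8] [7,9] [9,11] [15,17] [10,18] [17,20] [17,22] [20,23] [23,24]
{[0,1]} hit by 1; {[5,7],[6,8],[7,9]} hit by 7; {[9,11]} hit by 11; {[15,17],[10,18],[17,20],[17,22]} hit by 17; {[20,23],[23,24]} hit by 23.
Points: 1, 7, 11, 17, 23 (5 total).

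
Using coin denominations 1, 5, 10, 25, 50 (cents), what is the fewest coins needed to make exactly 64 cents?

6

Use the largest denomination that fits, subtract, and repeat.
64 − 1×50→14 − 1×10→4 − 4×1→0
Total coins = 1 + 1 + 4 = 6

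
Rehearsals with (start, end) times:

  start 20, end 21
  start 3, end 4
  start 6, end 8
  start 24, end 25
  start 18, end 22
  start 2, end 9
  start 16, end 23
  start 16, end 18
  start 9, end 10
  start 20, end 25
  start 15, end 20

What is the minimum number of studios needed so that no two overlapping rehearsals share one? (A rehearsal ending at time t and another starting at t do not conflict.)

4

starts: [2, 3, 6, 9, 15, 16, 16, 18, 20, 20, 24]
ends:   [4, 8, 9, 10, 18, 20, 21, 22, 23, 25, 25]
s2→1 s3→2 e4→1 s6→2 e8→1 e9→0 s9→1 e10→0 s15→1 s16→2 s16→3 e18→2 s18→3 e20→2 s20→3 s20→4  — peak 4.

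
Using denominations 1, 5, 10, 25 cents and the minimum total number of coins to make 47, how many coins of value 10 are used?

47 = 1×25 + 2×10 + 2×1
Count of 10: 2

2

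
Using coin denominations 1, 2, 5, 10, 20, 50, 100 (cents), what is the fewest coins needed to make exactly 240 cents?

Greedy: take as many of the largest coin as possible, then repeat with the remainder.
240 − 2×100→40 − 2×20→0
Total coins = 2 + 2 = 4

4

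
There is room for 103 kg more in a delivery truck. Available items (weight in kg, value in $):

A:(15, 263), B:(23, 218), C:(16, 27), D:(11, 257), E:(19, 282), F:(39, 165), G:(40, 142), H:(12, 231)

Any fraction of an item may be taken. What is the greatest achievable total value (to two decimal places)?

1348.31

Ratios (sorted): D 23.36, H 19.25, A 17.53, E 14.84, B 9.48, F 4.23, G 3.55, C 1.69
take D (11 @ 257); take H (12 @ 231); take A (15 @ 263); take E (19 @ 282); take B (23 @ 218); take 23/39 of F → 97.31. Capacity used 103/103.
Total value = 1348.31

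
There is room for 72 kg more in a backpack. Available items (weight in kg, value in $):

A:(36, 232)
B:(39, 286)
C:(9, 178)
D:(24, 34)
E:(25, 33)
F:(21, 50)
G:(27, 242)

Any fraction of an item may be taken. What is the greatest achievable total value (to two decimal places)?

684.00

Sort by value per unit weight and fill in that order.
Order: C (178/9=19.78) > G (242/27=8.96) > B (286/39=7.33) > A (232/36=6.44) > F (50/21=2.38) > D (34/24=1.42) > E (33/25=1.32)
Fill: take C (9 @ 178) → take G (27 @ 242) → take 36/39 of B → 264.00; 72/72 used.
Total value = 684.00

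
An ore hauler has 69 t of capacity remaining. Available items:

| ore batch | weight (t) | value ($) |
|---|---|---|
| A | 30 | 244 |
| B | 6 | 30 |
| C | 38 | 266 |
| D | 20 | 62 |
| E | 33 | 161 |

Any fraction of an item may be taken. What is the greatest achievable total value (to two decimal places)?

515.00

Greedy by value/weight ratio, highest first.
Ratios (sorted): A 8.13, C 7.00, B 5.00, E 4.88, D 3.10
take A (30 @ 244); take C (38 @ 266); take 1/6 of B → 5.00. Capacity used 69/69.
Total value = 515.00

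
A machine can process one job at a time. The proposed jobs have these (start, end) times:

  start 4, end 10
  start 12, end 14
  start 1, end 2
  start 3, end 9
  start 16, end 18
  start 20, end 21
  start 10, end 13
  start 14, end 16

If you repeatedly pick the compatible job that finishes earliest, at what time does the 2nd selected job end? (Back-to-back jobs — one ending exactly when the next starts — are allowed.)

Order by finish time; keep every interval that doesn't clash with the previous kept one.
By end time: (1,2), (3,9), (4,10), (10,13), (12,14), (14,16), (16,18), (20,21).
Pick (1,2); next start ≥ 2 → (3,9); next start ≥ 9 → (10,13); next start ≥ 13 → (14,16); next start ≥ 16 → (16,18); next start ≥ 18 → (20,21).
Selected: (1,2) (3,9) (10,13) (14,16) (16,18) (20,21)

9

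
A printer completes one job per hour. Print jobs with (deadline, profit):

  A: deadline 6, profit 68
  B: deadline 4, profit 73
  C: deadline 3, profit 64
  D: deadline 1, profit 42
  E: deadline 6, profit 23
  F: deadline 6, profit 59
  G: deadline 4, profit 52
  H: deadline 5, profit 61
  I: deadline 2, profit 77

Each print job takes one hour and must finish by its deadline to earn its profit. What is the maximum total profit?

402

Take jobs in profit order; each goes to the latest open slot no later than its deadline.
Profit order: I=77 B=73 A=68 C=64 H=61 F=59 G=52 D=42 E=23
Assign: I→slot 2, B→slot 4, A→slot 6, C→slot 3, H→slot 5, F→slot 1, G skipped, D skipped, E skipped.
Slots: [1:F] [2:I] [3:C] [4:B] [5:H] [6:A]
Profit = 59 + 77 + 64 + 73 + 61 + 68 = 402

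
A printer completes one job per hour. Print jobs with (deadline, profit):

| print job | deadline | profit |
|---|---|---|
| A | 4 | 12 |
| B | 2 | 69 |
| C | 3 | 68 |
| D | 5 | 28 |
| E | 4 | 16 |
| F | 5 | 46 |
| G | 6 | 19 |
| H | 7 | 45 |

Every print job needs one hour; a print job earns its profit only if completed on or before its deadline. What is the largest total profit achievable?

Profit order: B=69 C=68 F=46 H=45 D=28 G=19 E=16 A=12
Assign: B→slot 2, C→slot 3, F→slot 5, H→slot 7, D→slot 4, G→slot 6, E→slot 1, A skipped.
Slots: [1:E] [2:B] [3:C] [4:D] [5:F] [6:G] [7:H]
Profit = 16 + 69 + 68 + 28 + 46 + 19 + 45 = 291

291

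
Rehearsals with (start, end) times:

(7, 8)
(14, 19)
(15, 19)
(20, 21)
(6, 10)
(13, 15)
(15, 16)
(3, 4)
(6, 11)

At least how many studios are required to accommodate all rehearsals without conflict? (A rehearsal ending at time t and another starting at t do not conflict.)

3

Events (time:±→running): 3:+→1 4:-→0 6:+→1 6:+→2 7:+→3 … peak 3.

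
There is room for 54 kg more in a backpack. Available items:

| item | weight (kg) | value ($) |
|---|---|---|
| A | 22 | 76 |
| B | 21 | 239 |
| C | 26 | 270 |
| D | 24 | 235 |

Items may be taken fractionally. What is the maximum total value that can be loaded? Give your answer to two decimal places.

Sort by value per unit weight and fill in that order.
Ratios (sorted): B 11.38, C 10.38, D 9.79, A 3.45
take B (21 @ 239); take C (26 @ 270); take 7/24 of D → 68.54. Capacity used 54/54.
Total value = 577.54

577.54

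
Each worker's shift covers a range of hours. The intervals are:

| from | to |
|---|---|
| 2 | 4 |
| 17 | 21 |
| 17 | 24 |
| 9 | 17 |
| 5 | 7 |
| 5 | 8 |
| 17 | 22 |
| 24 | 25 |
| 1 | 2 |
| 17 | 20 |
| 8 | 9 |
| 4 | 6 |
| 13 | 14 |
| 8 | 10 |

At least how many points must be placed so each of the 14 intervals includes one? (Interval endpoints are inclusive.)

6

Sorted: [1,2] [2,4] [4,6] [5,7] [5,8] [8,9] [8,10] [13,14] [9,17] [17,20] [17,21] [17,22] [17,24] [24,25]
{[1,2],[2,4]} hit by 2; {[4,6],[5,7],[5,8]} hit by 6; {[8,9],[8,10]} hit by 9; {[13,14],[9,17]} hit by 14; {[17,20],[17,21],[17,22],[17,24]} hit by 20; {[24,25]} hit by 25.
Points: 2, 6, 9, 14, 20, 25 (6 total).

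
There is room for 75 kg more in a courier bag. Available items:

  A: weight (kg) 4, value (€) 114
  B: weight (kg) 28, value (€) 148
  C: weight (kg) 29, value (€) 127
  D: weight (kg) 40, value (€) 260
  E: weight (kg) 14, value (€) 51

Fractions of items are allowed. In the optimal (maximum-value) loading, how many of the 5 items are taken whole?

3

Greedy by value/weight ratio, highest first.
Order: A (114/4=28.50) > D (260/40=6.50) > B (148/28=5.29) > C (127/29=4.38) > E (51/14=3.64)
Fill: take A (4 @ 114) → take D (40 @ 260) → take B (28 @ 148) → take 3/29 of C → 13.14; 75/75 used.
3 item(s) taken whole; one partial (take 3/29 of C).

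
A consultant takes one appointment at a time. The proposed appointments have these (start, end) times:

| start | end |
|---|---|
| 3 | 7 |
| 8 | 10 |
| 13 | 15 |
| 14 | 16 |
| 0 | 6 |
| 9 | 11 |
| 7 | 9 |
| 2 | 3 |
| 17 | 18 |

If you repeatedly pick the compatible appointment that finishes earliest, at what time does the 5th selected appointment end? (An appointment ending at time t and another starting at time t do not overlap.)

Sorted by end: (2,3)  (0,6)  (3,7)  (7,9)  (8,10)  (9,11)  (13,15)  (14,16)  (17,18)
take (2,3); skip (0,6); take (3,7); take (7,9); take (9,11); take (13,15); skip (14,16); take (17,18).
Selected: (2,3) (3,7) (7,9) (9,11) (13,15) (17,18)

15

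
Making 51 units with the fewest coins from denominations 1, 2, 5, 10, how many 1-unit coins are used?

1

Greedy: take as many of the largest coin as possible, then repeat with the remainder.
51 = 5×10 + 1×1
Count of 1: 1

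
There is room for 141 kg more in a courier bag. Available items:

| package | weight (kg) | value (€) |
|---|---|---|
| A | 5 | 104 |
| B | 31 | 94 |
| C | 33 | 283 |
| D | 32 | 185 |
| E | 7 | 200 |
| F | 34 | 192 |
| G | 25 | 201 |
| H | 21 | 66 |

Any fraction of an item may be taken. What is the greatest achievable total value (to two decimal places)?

Greedy by value/weight ratio, highest first.
Ratios (sorted): E 28.57, A 20.80, C 8.58, G 8.04, D 5.78, F 5.65, H 3.14, B 3.03
take E (7 @ 200); take A (5 @ 104); take C (33 @ 283); take G (25 @ 201); take D (32 @ 185); take F (34 @ 192); take 5/21 of H → 15.71. Capacity used 141/141.
Total value = 1180.71

1180.71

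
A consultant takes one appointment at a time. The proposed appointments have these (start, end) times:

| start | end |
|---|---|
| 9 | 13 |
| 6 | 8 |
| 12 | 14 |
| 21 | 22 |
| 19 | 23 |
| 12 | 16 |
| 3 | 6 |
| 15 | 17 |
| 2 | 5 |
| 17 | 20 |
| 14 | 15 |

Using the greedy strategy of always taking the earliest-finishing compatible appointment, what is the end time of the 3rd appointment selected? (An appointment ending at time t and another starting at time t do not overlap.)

Order by finish time; keep every interval that doesn't clash with the previous kept one.
Sorted by end: (2,5)  (3,6)  (6,8)  (9,13)  (12,14)  (14,15)  (12,16)  (15,17)  (17,20)  (21,22)  (19,23)
take (2,5); skip (3,6); take (6,8); take (9,13); skip (12,14); take (14,15); skip (12,16); take (15,17); take (17,20); take (21,22); skip (19,23).
Selected: (2,5) (6,8) (9,13) (14,15) (15,17) (17,20) (21,22)

13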